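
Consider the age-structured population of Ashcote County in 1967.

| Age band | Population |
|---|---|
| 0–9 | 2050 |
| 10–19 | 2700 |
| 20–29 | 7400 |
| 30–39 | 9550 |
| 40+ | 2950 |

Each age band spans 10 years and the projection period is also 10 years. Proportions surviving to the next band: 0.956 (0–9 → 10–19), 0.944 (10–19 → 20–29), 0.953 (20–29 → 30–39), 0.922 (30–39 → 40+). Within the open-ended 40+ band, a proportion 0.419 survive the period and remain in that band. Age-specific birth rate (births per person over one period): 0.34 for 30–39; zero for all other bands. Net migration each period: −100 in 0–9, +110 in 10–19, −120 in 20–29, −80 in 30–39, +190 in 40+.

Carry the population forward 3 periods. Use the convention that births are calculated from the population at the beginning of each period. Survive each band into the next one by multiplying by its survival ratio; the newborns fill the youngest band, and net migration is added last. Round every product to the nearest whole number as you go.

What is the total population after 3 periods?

Period 1.
Births: 9550 × 0.34 = 3247
10–19: 2050 × 0.956 = 1960
20–29: 2700 × 0.944 = 2549
30–39: 7400 × 0.953 = 7052
40+: 9550 × 0.922 + 2950 × 0.419 = 8805 + 1236 = 10041
Net migration: 0–9 − 100 → 3147; 10–19 + 110 → 2070; 20–29 − 120 → 2429; 30–39 − 80 → 6972; 40+ + 190 → 10231
→ [3147, 2070, 2429, 6972, 10231]
Period 2.
Births: 6972 × 0.34 = 2370
10–19: 3147 × 0.956 = 3009
20–29: 2070 × 0.944 = 1954
30–39: 2429 × 0.953 = 2315
40+: 6972 × 0.922 + 10231 × 0.419 = 6428 + 4287 = 10715
Net migration: 0–9 − 100 → 2270; 10–19 + 110 → 3119; 20–29 − 120 → 1834; 30–39 − 80 → 2235; 40+ + 190 → 10905
→ [2270, 3119, 1834, 2235, 10905]
Period 3.
Births: 2235 × 0.34 = 760
10–19: 2270 × 0.956 = 2170
20–29: 3119 × 0.944 = 2944
30–39: 1834 × 0.953 = 1748
40+: 2235 × 0.922 + 10905 × 0.419 = 2061 + 4569 = 6630
Net migration: 0–9 − 100 → 660; 10–19 + 110 → 2280; 20–29 − 120 → 2824; 30–39 − 80 → 1668; 40+ + 190 → 6820
→ [660, 2280, 2824, 1668, 6820]
Total after period 3: 660 + 2280 + 2824 + 1668 + 6820 = 14252

14252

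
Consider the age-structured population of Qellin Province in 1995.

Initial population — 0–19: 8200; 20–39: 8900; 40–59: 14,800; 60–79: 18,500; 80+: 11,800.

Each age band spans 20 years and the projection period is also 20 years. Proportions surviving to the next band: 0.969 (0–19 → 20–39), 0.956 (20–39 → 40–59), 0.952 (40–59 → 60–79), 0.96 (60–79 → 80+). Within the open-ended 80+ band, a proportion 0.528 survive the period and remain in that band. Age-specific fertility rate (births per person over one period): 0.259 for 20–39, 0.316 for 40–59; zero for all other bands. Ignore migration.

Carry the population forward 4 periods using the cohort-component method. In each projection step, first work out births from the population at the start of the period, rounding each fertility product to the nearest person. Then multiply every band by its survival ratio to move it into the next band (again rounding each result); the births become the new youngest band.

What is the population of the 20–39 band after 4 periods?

4023

— Period 1 —
Births: 8900 × 0.259 = 2305, 14800 × 0.316 = 4677 → total 6982
20–39: 8200 × 0.969 = 7946
40–59: 8900 × 0.956 = 8508
60–79: 14800 × 0.952 = 14090
80+: 18500 × 0.96 + 11800 × 0.528 = 17760 + 6230 = 23990
Giving 6982 / 7946 / 8508 / 14090 / 23990.
— Period 2 —
Births: 7946 × 0.259 = 2058, 8508 × 0.316 = 2689 → total 4747
20–39: 6982 × 0.969 = 6766
40–59: 7946 × 0.956 = 7596
60–79: 8508 × 0.952 = 8100
80+: 14090 × 0.96 + 23990 × 0.528 = 13526 + 12667 = 26193
Giving 4747 / 6766 / 7596 / 8100 / 26193.
— Period 3 —
Births: 6766 × 0.259 = 1752, 7596 × 0.316 = 2400 → total 4152
20–39: 4747 × 0.969 = 4600
40–59: 6766 × 0.956 = 6468
60–79: 7596 × 0.952 = 7231
80+: 8100 × 0.96 + 26193 × 0.528 = 7776 + 13830 = 21606
Giving 4152 / 4600 / 6468 / 7231 / 21606.
— Period 4 —
Births: 4600 × 0.259 = 1191, 6468 × 0.316 = 2044 → total 3235
20–39: 4152 × 0.969 = 4023
40–59: 4600 × 0.956 = 4398
60–79: 6468 × 0.952 = 6158
80+: 7231 × 0.96 + 21606 × 0.528 = 6942 + 11408 = 18350
Giving 3235 / 4023 / 4398 / 6158 / 18350.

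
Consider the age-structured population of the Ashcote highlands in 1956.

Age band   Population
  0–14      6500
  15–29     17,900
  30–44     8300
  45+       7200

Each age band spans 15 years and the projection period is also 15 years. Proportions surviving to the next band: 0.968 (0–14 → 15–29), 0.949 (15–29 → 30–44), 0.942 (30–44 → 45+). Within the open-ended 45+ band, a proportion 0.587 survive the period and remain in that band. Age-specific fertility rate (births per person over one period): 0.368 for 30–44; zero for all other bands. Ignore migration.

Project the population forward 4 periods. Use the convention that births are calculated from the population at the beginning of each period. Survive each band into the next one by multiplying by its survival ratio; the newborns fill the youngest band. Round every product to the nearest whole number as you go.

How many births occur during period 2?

Period 1:
Births: 8300 × 0.368 = 3054
15–29: 6500 × 0.968 = 6292
30–44: 17900 × 0.949 = 16987
45+: 8300 × 0.942 + 7200 × 0.587 = 7819 + 4226 = 12045
Giving 3054 / 6292 / 16987 / 12045.
Period 2:
Births: 16987 × 0.368 = 6251
15–29: 3054 × 0.968 = 2956
30–44: 6292 × 0.949 = 5971
45+: 16987 × 0.942 + 12045 × 0.587 = 16002 + 7070 = 23072
Giving 6251 / 2956 / 5971 / 23072.

6251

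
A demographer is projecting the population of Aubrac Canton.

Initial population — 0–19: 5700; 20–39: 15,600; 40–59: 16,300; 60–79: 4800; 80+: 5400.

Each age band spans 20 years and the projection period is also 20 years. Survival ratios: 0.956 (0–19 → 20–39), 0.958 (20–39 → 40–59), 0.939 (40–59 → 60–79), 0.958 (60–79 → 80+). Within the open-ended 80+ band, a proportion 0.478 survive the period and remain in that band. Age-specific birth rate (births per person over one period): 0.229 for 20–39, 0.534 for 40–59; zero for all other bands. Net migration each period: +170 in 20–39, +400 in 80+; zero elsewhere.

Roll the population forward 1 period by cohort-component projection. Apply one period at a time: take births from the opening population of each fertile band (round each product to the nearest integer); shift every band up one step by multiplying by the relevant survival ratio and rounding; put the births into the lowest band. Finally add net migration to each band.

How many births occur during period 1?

Let band 1 be 0–19 through band 5 = 80+.
— Period 1 —
Births: 15600 × 0.229 = 3572  |  16300 × 0.534 = 8704 → total 12276
Band 2: 5700 × 0.956 = 5449
Band 3: 15600 × 0.958 = 14945
Band 4: 16300 × 0.939 = 15306
Band 5: 4800 × 0.958 + 5400 × 0.478 = 4598 + 2581 = 7179
Net migration: Band 2 + 170 → 5619; Band 5 + 400 → 7579
End of period: [12276, 5619, 14945, 15306, 7579]

12276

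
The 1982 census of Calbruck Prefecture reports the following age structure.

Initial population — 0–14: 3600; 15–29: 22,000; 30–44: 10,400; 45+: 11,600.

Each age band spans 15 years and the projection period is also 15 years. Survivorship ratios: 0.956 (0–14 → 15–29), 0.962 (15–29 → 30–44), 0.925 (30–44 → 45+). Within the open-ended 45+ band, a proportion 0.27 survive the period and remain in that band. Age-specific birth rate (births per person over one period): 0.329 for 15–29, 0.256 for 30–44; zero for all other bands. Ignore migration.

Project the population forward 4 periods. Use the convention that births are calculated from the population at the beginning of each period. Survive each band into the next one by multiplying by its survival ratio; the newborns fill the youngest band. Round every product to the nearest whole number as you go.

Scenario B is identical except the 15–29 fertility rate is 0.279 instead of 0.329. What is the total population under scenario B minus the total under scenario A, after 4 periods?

-2446

Call the groups 1 to 4, youngest first.
[period 1]
Births: 22000 × 0.329 = 7238 ; 10400 × 0.256 = 2662 ⇒ total 9900
Group 2: 3600 × 0.956 = 3442
Group 3: 22000 × 0.962 = 21164
Group 4: 10400 × 0.925 + 11600 × 0.27 = 9620 + 3132 = 12752
End of period: [9900, 3442, 21164, 12752]
[period 2]
Births: 3442 × 0.329 = 1132 ; 21164 × 0.256 = 5418 ⇒ total 6550
Group 2: 9900 × 0.956 = 9464
Group 3: 3442 × 0.962 = 3311
Group 4: 21164 × 0.925 + 12752 × 0.27 = 19577 + 3443 = 23020
End of period: [6550, 9464, 3311, 23020]
[period 3]
Births: 9464 × 0.329 = 3114 ; 3311 × 0.256 = 848 ⇒ total 3962
Group 2: 6550 × 0.956 = 6262
Group 3: 9464 × 0.962 = 9104
Group 4: 3311 × 0.925 + 23020 × 0.27 = 3063 + 6215 = 9278
End of period: [3962, 6262, 9104, 9278]
[period 4]
Births: 6262 × 0.329 = 2060 ; 9104 × 0.256 = 2331 ⇒ total 4391
Group 2: 3962 × 0.956 = 3788
Group 3: 6262 × 0.962 = 6024
Group 4: 9104 × 0.925 + 9278 × 0.27 = 8421 + 2505 = 10926
End of period: [4391, 3788, 6024, 10926]
Scenario A total after 4 periods: 25129
Scenario B projection —
[period 1]
Births: 22000 × 0.279 = 6138 ; 10400 × 0.256 = 2662 ⇒ total 8800
Group 2: 3600 × 0.956 = 3442
Group 3: 22000 × 0.962 = 21164
Group 4: 10400 × 0.925 + 11600 × 0.27 = 9620 + 3132 = 12752
End of period: [8800, 3442, 21164, 12752]
[period 2]
Births: 3442 × 0.279 = 960 ; 21164 × 0.256 = 5418 ⇒ total 6378
Group 2: 8800 × 0.956 = 8413
Group 3: 3442 × 0.962 = 3311
Group 4: 21164 × 0.925 + 12752 × 0.27 = 19577 + 3443 = 23020
End of period: [6378, 8413, 3311, 23020]
[period 3]
Births: 8413 × 0.279 = 2347 ; 3311 × 0.256 = 848 ⇒ total 3195
Group 2: 6378 × 0.956 = 6097
Group 3: 8413 × 0.962 = 8093
Group 4: 3311 × 0.925 + 23020 × 0.27 = 3063 + 6215 = 9278
End of period: [3195, 6097, 8093, 9278]
[period 4]
Births: 6097 × 0.279 = 1701 ; 8093 × 0.256 = 2072 ⇒ total 3773
Group 2: 3195 × 0.956 = 3054
Group 3: 6097 × 0.962 = 5865
Group 4: 8093 × 0.925 + 9278 × 0.27 = 7486 + 2505 = 9991
End of period: [3773, 3054, 5865, 9991]
Scenario B total after 4 periods: 22683
Difference B − A = 22683 − 25129 = -2446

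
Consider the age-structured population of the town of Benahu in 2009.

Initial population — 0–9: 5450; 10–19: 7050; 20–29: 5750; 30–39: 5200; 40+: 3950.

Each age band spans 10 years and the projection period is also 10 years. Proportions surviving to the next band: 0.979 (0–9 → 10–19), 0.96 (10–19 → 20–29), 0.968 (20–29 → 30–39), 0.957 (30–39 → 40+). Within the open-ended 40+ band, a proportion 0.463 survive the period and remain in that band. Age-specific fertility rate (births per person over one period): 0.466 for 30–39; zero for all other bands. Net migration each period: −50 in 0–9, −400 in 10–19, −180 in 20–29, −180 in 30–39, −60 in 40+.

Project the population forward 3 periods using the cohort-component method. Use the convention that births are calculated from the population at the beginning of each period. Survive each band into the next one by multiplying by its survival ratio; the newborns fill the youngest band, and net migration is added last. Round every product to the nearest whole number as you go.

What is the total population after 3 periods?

20420

(Groups numbered youngest = 1 to oldest = 5.)
Period 1.
Births: 5200 * 0.466 = 2423
Group 2: 5450 * 0.979 = 5336
Group 3: 7050 * 0.96 = 6768
Group 4: 5750 * 0.968 = 5566
Group 5: 5200 * 0.957 + 3950 * 0.463 = 4976 + 1829 = 6805
Net migration: Group 1 − 50 → 2373; Group 2 − 400 → 4936; Group 3 − 180 → 6588; Group 4 − 180 → 5386; Group 5 − 60 → 6745
Giving 2373 / 4936 / 6588 / 5386 / 6745.
Period 2.
Births: 5386 * 0.466 = 2510
Group 2: 2373 * 0.979 = 2323
Group 3: 4936 * 0.96 = 4739
Group 4: 6588 * 0.968 = 6377
Group 5: 5386 * 0.957 + 6745 * 0.463 = 5154 + 3123 = 8277
Net migration: Group 1 − 50 → 2460; Group 2 − 400 → 1923; Group 3 − 180 → 4559; Group 4 − 180 → 6197; Group 5 − 60 → 8217
Giving 2460 / 1923 / 4559 / 6197 / 8217.
Period 3.
Births: 6197 * 0.466 = 2888
Group 2: 2460 * 0.979 = 2408
Group 3: 1923 * 0.96 = 1846
Group 4: 4559 * 0.968 = 4413
Group 5: 6197 * 0.957 + 8217 * 0.463 = 5931 + 3804 = 9735
Net migration: Group 1 − 50 → 2838; Group 2 − 400 → 2008; Group 3 − 180 → 1666; Group 4 − 180 → 4233; Group 5 − 60 → 9675
Giving 2838 / 2008 / 1666 / 4233 / 9675.
Total after period 3: 2838 + 2008 + 1666 + 4233 + 9675 = 20420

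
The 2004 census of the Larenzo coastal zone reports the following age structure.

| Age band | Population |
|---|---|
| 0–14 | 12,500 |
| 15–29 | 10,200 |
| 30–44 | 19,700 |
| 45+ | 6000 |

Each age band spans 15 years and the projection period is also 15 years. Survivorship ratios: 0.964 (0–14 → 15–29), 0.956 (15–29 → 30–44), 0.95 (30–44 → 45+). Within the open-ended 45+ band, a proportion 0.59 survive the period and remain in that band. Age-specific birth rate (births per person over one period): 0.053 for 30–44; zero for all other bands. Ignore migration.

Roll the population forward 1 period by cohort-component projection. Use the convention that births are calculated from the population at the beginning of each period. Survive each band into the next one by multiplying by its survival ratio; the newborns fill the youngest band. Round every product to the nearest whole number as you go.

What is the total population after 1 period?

45100

Numbering the groups 1..4 from youngest to oldest:
[period 1]
Births: 19700 * 0.053 = 1044
Group 2: 12500 * 0.964 = 12050
Group 3: 10200 * 0.956 = 9751
Group 4: 19700 * 0.95 + 6000 * 0.59 = 18715 + 3540 = 22255
→ [1044, 12050, 9751, 22255]
Total after period 1: 1044 + 12050 + 9751 + 22255 = 45100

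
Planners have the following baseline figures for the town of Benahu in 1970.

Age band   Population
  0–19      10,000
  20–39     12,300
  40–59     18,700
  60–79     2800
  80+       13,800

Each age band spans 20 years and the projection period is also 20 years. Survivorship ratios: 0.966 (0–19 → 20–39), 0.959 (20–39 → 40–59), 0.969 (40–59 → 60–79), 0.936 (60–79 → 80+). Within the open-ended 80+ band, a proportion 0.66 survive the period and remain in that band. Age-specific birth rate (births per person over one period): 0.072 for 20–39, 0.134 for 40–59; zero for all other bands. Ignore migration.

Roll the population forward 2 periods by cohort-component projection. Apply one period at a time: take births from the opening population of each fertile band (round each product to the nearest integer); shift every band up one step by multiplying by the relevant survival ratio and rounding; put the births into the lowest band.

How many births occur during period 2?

2277

Call the bands 1 to 5, youngest first.
[period 1]
Births: 12300 * 0.072 = 886, 18700 * 0.134 = 2506 — total 3392
Band 2: 10000 * 0.966 = 9660
Band 3: 12300 * 0.959 = 11796
Band 4: 18700 * 0.969 = 18120
Band 5: 2800 * 0.936 + 13800 * 0.66 = 2621 + 9108 = 11729
Population now: 0–19=3392, 20–39=9660, 40–59=11796, 60–79=18120, 80+=11729
[period 2]
Births: 9660 * 0.072 = 696, 11796 * 0.134 = 1581 — total 2277
Band 2: 3392 * 0.966 = 3277
Band 3: 9660 * 0.959 = 9264
Band 4: 11796 * 0.969 = 11430
Band 5: 18120 * 0.936 + 11729 * 0.66 = 16960 + 7741 = 24701
Population now: 0–19=2277, 20–39=3277, 40–59=9264, 60–79=11430, 80+=24701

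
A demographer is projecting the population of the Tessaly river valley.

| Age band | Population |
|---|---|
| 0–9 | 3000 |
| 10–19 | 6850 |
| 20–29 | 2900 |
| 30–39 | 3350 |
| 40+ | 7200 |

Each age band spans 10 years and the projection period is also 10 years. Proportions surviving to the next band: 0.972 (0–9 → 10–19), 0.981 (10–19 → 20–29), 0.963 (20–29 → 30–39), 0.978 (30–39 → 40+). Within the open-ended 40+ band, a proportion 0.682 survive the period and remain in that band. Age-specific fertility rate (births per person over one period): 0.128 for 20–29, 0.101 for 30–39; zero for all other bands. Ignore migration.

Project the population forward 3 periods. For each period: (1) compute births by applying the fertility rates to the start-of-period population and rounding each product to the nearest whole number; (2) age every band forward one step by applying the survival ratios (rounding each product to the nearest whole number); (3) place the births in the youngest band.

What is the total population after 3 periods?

17561

Let band 1 be 0–9 through band 5 = 40+.
Period 1:
Births: 2900 * 0.128 = 371, 3350 * 0.101 = 338 — total 709
Band 2: 3000 * 0.972 = 2916
Band 3: 6850 * 0.981 = 6720
Band 4: 2900 * 0.963 = 2793
Band 5: 3350 * 0.978 + 7200 * 0.682 = 3276 + 4910 = 8186
Population now: 0–9=709, 10–19=2916, 20–29=6720, 30–39=2793, 40+=8186
Period 2:
Births: 6720 * 0.128 = 860, 2793 * 0.101 = 282 — total 1142
Band 2: 709 * 0.972 = 689
Band 3: 2916 * 0.981 = 2861
Band 4: 6720 * 0.963 = 6471
Band 5: 2793 * 0.978 + 8186 * 0.682 = 2732 + 5583 = 8315
Population now: 0–9=1142, 10–19=689, 20–29=2861, 30–39=6471, 40+=8315
Period 3:
Births: 2861 * 0.128 = 366, 6471 * 0.101 = 654 — total 1020
Band 2: 1142 * 0.972 = 1110
Band 3: 689 * 0.981 = 676
Band 4: 2861 * 0.963 = 2755
Band 5: 6471 * 0.978 + 8315 * 0.682 = 6329 + 5671 = 12000
Population now: 0–9=1020, 10–19=1110, 20–29=676, 30–39=2755, 40+=12000
Total after period 3: 1020 + 1110 + 676 + 2755 + 12000 = 17561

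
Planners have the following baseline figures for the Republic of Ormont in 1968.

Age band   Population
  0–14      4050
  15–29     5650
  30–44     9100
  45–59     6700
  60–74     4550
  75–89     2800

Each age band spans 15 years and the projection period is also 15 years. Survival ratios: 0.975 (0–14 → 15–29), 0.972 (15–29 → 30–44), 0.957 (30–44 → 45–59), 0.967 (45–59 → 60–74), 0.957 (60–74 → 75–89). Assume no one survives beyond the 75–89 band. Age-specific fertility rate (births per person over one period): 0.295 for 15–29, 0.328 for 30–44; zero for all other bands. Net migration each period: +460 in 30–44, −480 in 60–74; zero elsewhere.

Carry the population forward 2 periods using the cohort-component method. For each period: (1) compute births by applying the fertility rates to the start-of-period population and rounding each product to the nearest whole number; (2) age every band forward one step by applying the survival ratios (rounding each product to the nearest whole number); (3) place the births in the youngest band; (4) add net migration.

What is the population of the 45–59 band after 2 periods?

5696

Numbering the groups 1..6 from youngest to oldest:
After projecting period 1:
Births: 5650 × 0.295 = 1667 ; 9100 × 0.328 = 2985 — total 4652
Group 2: 4050 × 0.975 = 3949
Group 3: 5650 × 0.972 = 5492
Group 4: 9100 × 0.957 = 8709
Group 5: 6700 × 0.967 = 6479
Group 6: 4550 × 0.957 = 4354
Net migration: Group 3 + 460 → 5952; Group 5 − 480 → 5999
End of period: [4652, 3949, 5952, 8709, 5999, 4354]
After projecting period 2:
Births: 3949 × 0.295 = 1165 ; 5952 × 0.328 = 1952 — total 3117
Group 2: 4652 × 0.975 = 4536
Group 3: 3949 × 0.972 = 3838
Group 4: 5952 × 0.957 = 5696
Group 5: 8709 × 0.967 = 8422
Group 6: 5999 × 0.957 = 5741
Net migration: Group 3 + 460 → 4298; Group 5 − 480 → 7942
End of period: [3117, 4536, 4298, 5696, 7942, 5741]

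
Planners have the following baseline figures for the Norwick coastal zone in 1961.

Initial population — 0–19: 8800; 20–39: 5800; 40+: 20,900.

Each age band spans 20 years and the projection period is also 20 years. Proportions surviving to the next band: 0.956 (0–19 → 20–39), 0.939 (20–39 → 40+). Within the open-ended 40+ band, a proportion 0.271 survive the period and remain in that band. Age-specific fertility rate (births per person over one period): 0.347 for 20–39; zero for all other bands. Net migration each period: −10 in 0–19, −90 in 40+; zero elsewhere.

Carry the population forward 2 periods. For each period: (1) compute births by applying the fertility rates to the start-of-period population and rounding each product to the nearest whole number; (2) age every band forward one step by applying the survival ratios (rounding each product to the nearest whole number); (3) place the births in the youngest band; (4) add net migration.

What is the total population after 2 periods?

(Groups numbered youngest = 1 to oldest = 3.)
Period 1.
Births: 5800 × 0.347 = 2013
Group 2: 8800 × 0.956 = 8413
Group 3: 5800 × 0.939 + 20900 × 0.271 = 5446 + 5664 = 11110
Net migration: Group 1 − 10 → 2003; Group 3 − 90 → 11020
End of period: [2003, 8413, 11020]
Period 2.
Births: 8413 × 0.347 = 2919
Group 2: 2003 × 0.956 = 1915
Group 3: 8413 × 0.939 + 11020 × 0.271 = 7900 + 2986 = 10886
Net migration: Group 1 − 10 → 2909; Group 3 − 90 → 10796
End of period: [2909, 1915, 10796]
Total after period 2: 2909 + 1915 + 10796 = 15620

15620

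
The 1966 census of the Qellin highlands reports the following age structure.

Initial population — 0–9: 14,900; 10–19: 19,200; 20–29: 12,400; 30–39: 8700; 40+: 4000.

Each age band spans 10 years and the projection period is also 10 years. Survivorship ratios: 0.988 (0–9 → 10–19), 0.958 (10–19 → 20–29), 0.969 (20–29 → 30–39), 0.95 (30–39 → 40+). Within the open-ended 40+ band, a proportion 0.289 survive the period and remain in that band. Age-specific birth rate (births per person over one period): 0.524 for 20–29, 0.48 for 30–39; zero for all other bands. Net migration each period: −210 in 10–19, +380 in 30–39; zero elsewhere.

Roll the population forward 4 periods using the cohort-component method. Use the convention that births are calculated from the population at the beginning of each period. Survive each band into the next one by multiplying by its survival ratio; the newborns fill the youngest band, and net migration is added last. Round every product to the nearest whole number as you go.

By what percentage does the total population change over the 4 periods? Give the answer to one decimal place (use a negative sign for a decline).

After projecting period 1:
Births: 12400 * 0.524 = 6498  |  8700 * 0.48 = 4176 ⇒ total 10674
10–19: 14900 * 0.988 = 14721
20–29: 19200 * 0.958 = 18394
30–39: 12400 * 0.969 = 12016
40+: 8700 * 0.95 + 4000 * 0.289 = 8265 + 1156 = 9421
Net migration: 10–19 − 210 → 14511; 30–39 + 380 → 12396
→ [10674, 14511, 18394, 12396, 9421]
After projecting period 2:
Births: 18394 * 0.524 = 9638  |  12396 * 0.48 = 5950 ⇒ total 15588
10–19: 10674 * 0.988 = 10546
20–29: 14511 * 0.958 = 13902
30–39: 18394 * 0.969 = 17824
40+: 12396 * 0.95 + 9421 * 0.289 = 11776 + 2723 = 14499
Net migration: 10–19 − 210 → 10336; 30–39 + 380 → 18204
→ [15588, 10336, 13902, 18204, 14499]
After projecting period 3:
Births: 13902 * 0.524 = 7285  |  18204 * 0.48 = 8738 ⇒ total 16023
10–19: 15588 * 0.988 = 15401
20–29: 10336 * 0.958 = 9902
30–39: 13902 * 0.969 = 13471
40+: 18204 * 0.95 + 14499 * 0.289 = 17294 + 4190 = 21484
Net migration: 10–19 − 210 → 15191; 30–39 + 380 → 13851
→ [16023, 15191, 9902, 13851, 21484]
After projecting period 4:
Births: 9902 * 0.524 = 5189  |  13851 * 0.48 = 6648 ⇒ total 11837
10–19: 16023 * 0.988 = 15831
20–29: 15191 * 0.958 = 14553
30–39: 9902 * 0.969 = 9595
40+: 13851 * 0.95 + 21484 * 0.289 = 13158 + 6209 = 19367
Net migration: 10–19 − 210 → 15621; 30–39 + 380 → 9975
→ [11837, 15621, 14553, 9975, 19367]
Total: 59200 → 71353; change = 12153; percentage change = 20.5%

20.5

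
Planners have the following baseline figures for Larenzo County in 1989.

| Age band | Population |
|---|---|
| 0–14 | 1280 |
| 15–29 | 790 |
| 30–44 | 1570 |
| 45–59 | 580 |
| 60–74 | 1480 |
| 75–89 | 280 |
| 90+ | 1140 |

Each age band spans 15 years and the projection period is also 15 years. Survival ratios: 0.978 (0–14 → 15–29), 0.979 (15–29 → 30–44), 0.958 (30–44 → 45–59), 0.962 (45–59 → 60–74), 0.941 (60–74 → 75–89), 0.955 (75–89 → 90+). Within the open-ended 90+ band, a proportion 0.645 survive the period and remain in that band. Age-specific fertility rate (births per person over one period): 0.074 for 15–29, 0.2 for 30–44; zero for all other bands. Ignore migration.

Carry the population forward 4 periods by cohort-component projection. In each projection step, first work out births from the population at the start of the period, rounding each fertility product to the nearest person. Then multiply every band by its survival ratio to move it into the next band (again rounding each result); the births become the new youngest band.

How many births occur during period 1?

372

Numbering the groups 1..7 from youngest to oldest:
— Period 1 —
Births: 790 × 0.074 = 58, 1570 × 0.2 = 314 → 372
Group 2: 1280 × 0.978 = 1252
Group 3: 790 × 0.979 = 773
Group 4: 1570 × 0.958 = 1504
Group 5: 580 × 0.962 = 558
Group 6: 1480 × 0.941 = 1393
Group 7: 280 × 0.955 + 1140 × 0.645 = 267 + 735 = 1002
Population now: 0–14=372, 15–29=1252, 30–44=773, 45–59=1504, 60–74=558, 75–89=1393, 90+=1002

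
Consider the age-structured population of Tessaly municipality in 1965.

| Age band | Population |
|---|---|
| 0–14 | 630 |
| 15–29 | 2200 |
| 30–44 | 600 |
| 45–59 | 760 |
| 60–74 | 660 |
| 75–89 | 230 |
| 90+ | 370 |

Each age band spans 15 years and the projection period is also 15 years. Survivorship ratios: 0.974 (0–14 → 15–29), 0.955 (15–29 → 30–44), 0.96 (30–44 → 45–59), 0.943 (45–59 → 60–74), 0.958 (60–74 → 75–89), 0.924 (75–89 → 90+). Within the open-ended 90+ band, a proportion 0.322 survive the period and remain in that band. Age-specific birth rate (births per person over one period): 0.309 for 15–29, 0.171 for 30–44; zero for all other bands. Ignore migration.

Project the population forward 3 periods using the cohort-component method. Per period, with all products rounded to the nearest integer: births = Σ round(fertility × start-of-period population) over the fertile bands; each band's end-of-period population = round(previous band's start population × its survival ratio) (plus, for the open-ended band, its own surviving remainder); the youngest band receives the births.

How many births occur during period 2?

549

Numbering the groups 1..7 from youngest to oldest:
After projecting period 1:
Births: 2200 * 0.309 = 680  |  600 * 0.171 = 103 → 783
Group 2: 630 * 0.974 = 614
Group 3: 2200 * 0.955 = 2101
Group 4: 600 * 0.96 = 576
Group 5: 760 * 0.943 = 717
Group 6: 660 * 0.958 = 632
Group 7: 230 * 0.924 + 370 * 0.322 = 213 + 119 = 332
Giving 783 / 614 / 2101 / 576 / 717 / 632 / 332.
After projecting period 2:
Births: 614 * 0.309 = 190  |  2101 * 0.171 = 359 → 549
Group 2: 783 * 0.974 = 763
Group 3: 614 * 0.955 = 586
Group 4: 2101 * 0.96 = 2017
Group 5: 576 * 0.943 = 543
Group 6: 717 * 0.958 = 687
Group 7: 632 * 0.924 + 332 * 0.322 = 584 + 107 = 691
Giving 549 / 763 / 586 / 2017 / 543 / 687 / 691.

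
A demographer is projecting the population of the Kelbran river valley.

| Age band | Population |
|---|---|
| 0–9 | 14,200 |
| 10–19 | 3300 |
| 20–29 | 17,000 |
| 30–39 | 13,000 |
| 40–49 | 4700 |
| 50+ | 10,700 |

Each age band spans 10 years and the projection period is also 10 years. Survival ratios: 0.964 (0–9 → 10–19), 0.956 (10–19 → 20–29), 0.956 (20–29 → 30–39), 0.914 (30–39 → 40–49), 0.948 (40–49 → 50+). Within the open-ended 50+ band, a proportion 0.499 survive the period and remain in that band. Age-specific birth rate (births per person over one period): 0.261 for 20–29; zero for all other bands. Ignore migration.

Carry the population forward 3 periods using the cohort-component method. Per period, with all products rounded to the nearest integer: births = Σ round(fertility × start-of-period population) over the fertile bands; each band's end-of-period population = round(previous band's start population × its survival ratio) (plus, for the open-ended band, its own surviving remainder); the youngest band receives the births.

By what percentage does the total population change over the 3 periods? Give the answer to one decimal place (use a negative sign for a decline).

-27.3

(Groups numbered youngest = 1 to oldest = 6.)
Period 1.
Births: 17000 × 0.261 = 4437
Group 2: 14200 × 0.964 = 13689
Group 3: 3300 × 0.956 = 3155
Group 4: 17000 × 0.956 = 16252
Group 5: 13000 × 0.914 = 11882
Group 6: 4700 × 0.948 + 10700 × 0.499 = 4456 + 5339 = 9795
Giving 4437 / 13689 / 3155 / 16252 / 11882 / 9795.
Period 2.
Births: 3155 × 0.261 = 823
Group 2: 4437 × 0.964 = 4277
Group 3: 13689 × 0.956 = 13087
Group 4: 3155 × 0.956 = 3016
Group 5: 16252 × 0.914 = 14854
Group 6: 11882 × 0.948 + 9795 × 0.499 = 11264 + 4888 = 16152
Giving 823 / 4277 / 13087 / 3016 / 14854 / 16152.
Period 3.
Births: 13087 × 0.261 = 3416
Group 2: 823 × 0.964 = 793
Group 3: 4277 × 0.956 = 4089
Group 4: 13087 × 0.956 = 12511
Group 5: 3016 × 0.914 = 2757
Group 6: 14854 × 0.948 + 16152 × 0.499 = 14082 + 8060 = 22142
Giving 3416 / 793 / 4089 / 12511 / 2757 / 22142.
Total: 62900 → 45708; change = -17192; percentage change = -27.3%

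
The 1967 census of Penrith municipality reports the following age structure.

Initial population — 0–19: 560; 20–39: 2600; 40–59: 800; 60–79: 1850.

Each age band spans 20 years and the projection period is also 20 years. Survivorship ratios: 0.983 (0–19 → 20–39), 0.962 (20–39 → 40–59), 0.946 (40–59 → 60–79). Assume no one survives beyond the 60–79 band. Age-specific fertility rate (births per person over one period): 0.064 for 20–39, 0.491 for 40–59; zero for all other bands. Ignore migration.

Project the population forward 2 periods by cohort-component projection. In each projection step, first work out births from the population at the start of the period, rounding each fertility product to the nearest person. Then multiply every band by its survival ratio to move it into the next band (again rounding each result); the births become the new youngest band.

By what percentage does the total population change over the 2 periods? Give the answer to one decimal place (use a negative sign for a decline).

(Bands numbered youngest = 1 to oldest = 4.)
Period 1.
Births: 2600 × 0.064 = 166 ; 800 × 0.491 = 393 ⇒ total 559
Band 2: 560 × 0.983 = 550
Band 3: 2600 × 0.962 = 2501
Band 4: 800 × 0.946 = 757
→ [559, 550, 2501, 757]
Period 2.
Births: 550 × 0.064 = 35 ; 2501 × 0.491 = 1228 ⇒ total 1263
Band 2: 559 × 0.983 = 549
Band 3: 550 × 0.962 = 529
Band 4: 2501 × 0.946 = 2366
→ [1263, 549, 529, 2366]
Total: 5810 → 4707; change = -1103; percentage change = -19.0%

-19.0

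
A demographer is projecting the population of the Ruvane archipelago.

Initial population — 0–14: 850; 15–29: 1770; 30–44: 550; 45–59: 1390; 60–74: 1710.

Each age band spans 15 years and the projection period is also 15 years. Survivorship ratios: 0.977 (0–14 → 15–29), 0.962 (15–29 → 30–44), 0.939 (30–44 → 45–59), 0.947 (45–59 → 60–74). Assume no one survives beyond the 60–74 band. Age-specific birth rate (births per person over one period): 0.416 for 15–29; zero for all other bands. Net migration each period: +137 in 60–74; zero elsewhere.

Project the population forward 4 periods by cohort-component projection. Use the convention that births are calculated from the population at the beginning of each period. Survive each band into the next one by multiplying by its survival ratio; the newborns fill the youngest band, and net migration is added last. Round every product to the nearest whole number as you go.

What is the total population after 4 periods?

2252

Numbering the bands 1..5 from youngest to oldest:
— Period 1 —
Births: 1770 × 0.416 = 736
Band 2: 850 × 0.977 = 830
Band 3: 1770 × 0.962 = 1703
Band 4: 550 × 0.939 = 516
Band 5: 1390 × 0.947 = 1316
Net migration: Band 5 + 137 → 1453
End of period: [736, 830, 1703, 516, 1453]
— Period 2 —
Births: 830 × 0.416 = 345
Band 2: 736 × 0.977 = 719
Band 3: 830 × 0.962 = 798
Band 4: 1703 × 0.939 = 1599
Band 5: 516 × 0.947 = 489
Net migration: Band 5 + 137 → 626
End of period: [345, 719, 798, 1599, 626]
— Period 3 —
Births: 719 × 0.416 = 299
Band 2: 345 × 0.977 = 337
Band 3: 719 × 0.962 = 692
Band 4: 798 × 0.939 = 749
Band 5: 1599 × 0.947 = 1514
Net migration: Band 5 + 137 → 1651
End of period: [299, 337, 692, 749, 1651]
— Period 4 —
Births: 337 × 0.416 = 140
Band 2: 299 × 0.977 = 292
Band 3: 337 × 0.962 = 324
Band 4: 692 × 0.939 = 650
Band 5: 749 × 0.947 = 709
Net migration: Band 5 + 137 → 846
End of period: [140, 292, 324, 650, 846]
Total after period 4: 140 + 292 + 324 + 650 + 846 = 2252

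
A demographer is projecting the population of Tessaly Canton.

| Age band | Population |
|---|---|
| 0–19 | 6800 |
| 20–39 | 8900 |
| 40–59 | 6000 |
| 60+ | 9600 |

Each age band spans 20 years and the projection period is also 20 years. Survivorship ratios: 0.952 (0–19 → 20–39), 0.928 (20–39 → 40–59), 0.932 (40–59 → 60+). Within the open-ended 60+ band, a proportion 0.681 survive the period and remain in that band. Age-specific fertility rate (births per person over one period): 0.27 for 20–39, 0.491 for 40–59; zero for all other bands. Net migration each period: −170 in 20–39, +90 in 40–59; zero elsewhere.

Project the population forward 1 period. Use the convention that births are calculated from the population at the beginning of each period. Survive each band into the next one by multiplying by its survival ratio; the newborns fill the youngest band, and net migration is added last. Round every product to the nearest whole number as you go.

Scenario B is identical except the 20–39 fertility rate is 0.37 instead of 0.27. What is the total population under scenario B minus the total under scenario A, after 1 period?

890

Call the bands 1 to 4, youngest first.
— Period 1 —
Births: 8900 * 0.27 = 2403, 6000 * 0.491 = 2946 — total 5349
Band 2: 6800 * 0.952 = 6474
Band 3: 8900 * 0.928 = 8259
Band 4: 6000 * 0.932 + 9600 * 0.681 = 5592 + 6538 = 12130
Net migration: Band 2 − 170 → 6304; Band 3 + 90 → 8349
Giving 5349 / 6304 / 8349 / 12130.
Scenario A total after 1 period: 32132
Scenario B projection —
— Period 1 —
Births: 8900 * 0.37 = 3293, 6000 * 0.491 = 2946 — total 6239
Band 2: 6800 * 0.952 = 6474
Band 3: 8900 * 0.928 = 8259
Band 4: 6000 * 0.932 + 9600 * 0.681 = 5592 + 6538 = 12130
Net migration: Band 2 − 170 → 6304; Band 3 + 90 → 8349
Giving 6239 / 6304 / 8349 / 12130.
Scenario B total after 1 period: 33022
Difference B − A = 33022 − 32132 = 890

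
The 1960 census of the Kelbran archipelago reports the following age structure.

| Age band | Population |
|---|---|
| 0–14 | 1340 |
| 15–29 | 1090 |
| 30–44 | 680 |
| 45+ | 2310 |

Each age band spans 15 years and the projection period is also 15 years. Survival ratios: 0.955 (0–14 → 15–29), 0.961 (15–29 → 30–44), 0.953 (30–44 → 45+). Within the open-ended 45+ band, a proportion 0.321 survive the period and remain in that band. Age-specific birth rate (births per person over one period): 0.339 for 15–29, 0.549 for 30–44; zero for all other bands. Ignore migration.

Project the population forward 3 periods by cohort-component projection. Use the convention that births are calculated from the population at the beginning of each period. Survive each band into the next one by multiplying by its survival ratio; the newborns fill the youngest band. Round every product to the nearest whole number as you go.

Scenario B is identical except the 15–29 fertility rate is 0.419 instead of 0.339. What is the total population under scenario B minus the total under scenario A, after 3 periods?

268

Period 1.
Births: 1090 * 0.339 = 370, 680 * 0.549 = 373 ⇒ total 743
15–29: 1340 * 0.955 = 1280
30–44: 1090 * 0.961 = 1047
45+: 680 * 0.953 + 2310 * 0.321 = 648 + 742 = 1390
Giving 743 / 1280 / 1047 / 1390.
Period 2.
Births: 1280 * 0.339 = 434, 1047 * 0.549 = 575 ⇒ total 1009
15–29: 743 * 0.955 = 710
30–44: 1280 * 0.961 = 1230
45+: 1047 * 0.953 + 1390 * 0.321 = 998 + 446 = 1444
Giving 1009 / 710 / 1230 / 1444.
Period 3.
Births: 710 * 0.339 = 241, 1230 * 0.549 = 675 ⇒ total 916
15–29: 1009 * 0.955 = 964
30–44: 710 * 0.961 = 682
45+: 1230 * 0.953 + 1444 * 0.321 = 1172 + 464 = 1636
Giving 916 / 964 / 682 / 1636.
Scenario A total after 3 periods: 4198
Scenario B projection —
Period 1.
Births: 1090 * 0.419 = 457, 680 * 0.549 = 373 ⇒ total 830
15–29: 1340 * 0.955 = 1280
30–44: 1090 * 0.961 = 1047
45+: 680 * 0.953 + 2310 * 0.321 = 648 + 742 = 1390
Giving 830 / 1280 / 1047 / 1390.
Period 2.
Births: 1280 * 0.419 = 536, 1047 * 0.549 = 575 ⇒ total 1111
15–29: 830 * 0.955 = 793
30–44: 1280 * 0.961 = 1230
45+: 1047 * 0.953 + 1390 * 0.321 = 998 + 446 = 1444
Giving 1111 / 793 / 1230 / 1444.
Period 3.
Births: 793 * 0.419 = 332, 1230 * 0.549 = 675 ⇒ total 1007
15–29: 1111 * 0.955 = 1061
30–44: 793 * 0.961 = 762
45+: 1230 * 0.953 + 1444 * 0.321 = 1172 + 464 = 1636
Giving 1007 / 1061 / 762 / 1636.
Scenario B total after 3 periods: 4466
Difference B − A = 4466 − 4198 = 268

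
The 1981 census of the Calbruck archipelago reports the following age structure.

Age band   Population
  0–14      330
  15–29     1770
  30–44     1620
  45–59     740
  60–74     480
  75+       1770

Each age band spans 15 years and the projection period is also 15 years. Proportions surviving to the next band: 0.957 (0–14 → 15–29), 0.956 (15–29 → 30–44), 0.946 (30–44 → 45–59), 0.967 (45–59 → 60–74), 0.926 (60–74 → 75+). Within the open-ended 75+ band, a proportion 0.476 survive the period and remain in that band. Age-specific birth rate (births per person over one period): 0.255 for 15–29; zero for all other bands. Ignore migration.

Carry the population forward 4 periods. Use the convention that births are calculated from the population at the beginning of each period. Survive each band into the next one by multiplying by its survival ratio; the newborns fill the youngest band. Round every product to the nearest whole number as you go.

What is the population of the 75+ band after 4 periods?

Period 1:
Births: 1770 × 0.255 = 451
15–29: 330 × 0.957 = 316
30–44: 1770 × 0.956 = 1692
45–59: 1620 × 0.946 = 1533
60–74: 740 × 0.967 = 716
75+: 480 × 0.926 + 1770 × 0.476 = 444 + 843 = 1287
End of period: [451, 316, 1692, 1533, 716, 1287]
Period 2:
Births: 316 × 0.255 = 81
15–29: 451 × 0.957 = 432
30–44: 316 × 0.956 = 302
45–59: 1692 × 0.946 = 1601
60–74: 1533 × 0.967 = 1482
75+: 716 × 0.926 + 1287 × 0.476 = 663 + 613 = 1276
End of period: [81, 432, 302, 1601, 1482, 1276]
Period 3:
Births: 432 × 0.255 = 110
15–29: 81 × 0.957 = 78
30–44: 432 × 0.956 = 413
45–59: 302 × 0.946 = 286
60–74: 1601 × 0.967 = 1548
75+: 1482 × 0.926 + 1276 × 0.476 = 1372 + 607 = 1979
End of period: [110, 78, 413, 286, 1548, 1979]
Period 4:
Births: 78 × 0.255 = 20
15–29: 110 × 0.957 = 105
30–44: 78 × 0.956 = 75
45–59: 413 × 0.946 = 391
60–74: 286 × 0.967 = 277
75+: 1548 × 0.926 + 1979 × 0.476 = 1433 + 942 = 2375
End of period: [20, 105, 75, 391, 277, 2375]

2375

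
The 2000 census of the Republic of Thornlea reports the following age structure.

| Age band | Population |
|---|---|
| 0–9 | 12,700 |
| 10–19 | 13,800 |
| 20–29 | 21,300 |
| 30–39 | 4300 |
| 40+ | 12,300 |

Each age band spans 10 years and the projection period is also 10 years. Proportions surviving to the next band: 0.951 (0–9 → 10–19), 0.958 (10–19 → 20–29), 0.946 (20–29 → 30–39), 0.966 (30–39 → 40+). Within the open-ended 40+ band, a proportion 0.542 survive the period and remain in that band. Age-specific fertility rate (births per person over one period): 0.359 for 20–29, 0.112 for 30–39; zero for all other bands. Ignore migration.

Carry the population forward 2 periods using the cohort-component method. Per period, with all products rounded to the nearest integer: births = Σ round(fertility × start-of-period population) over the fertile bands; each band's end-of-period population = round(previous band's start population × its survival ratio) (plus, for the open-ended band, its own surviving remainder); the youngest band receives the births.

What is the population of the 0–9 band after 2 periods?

Period 1:
Births: 21300 × 0.359 = 7647 ; 4300 × 0.112 = 482 → total 8129
10–19: 12700 × 0.951 = 12078
20–29: 13800 × 0.958 = 13220
30–39: 21300 × 0.946 = 20150
40+: 4300 × 0.966 + 12300 × 0.542 = 4154 + 6667 = 10821
→ [8129, 12078, 13220, 20150, 10821]
Period 2:
Births: 13220 × 0.359 = 4746 ; 20150 × 0.112 = 2257 → total 7003
10–19: 8129 × 0.951 = 7731
20–29: 12078 × 0.958 = 11571
30–39: 13220 × 0.946 = 12506
40+: 20150 × 0.966 + 10821 × 0.542 = 19465 + 5865 = 25330
→ [7003, 7731, 11571, 12506, 25330]

7003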